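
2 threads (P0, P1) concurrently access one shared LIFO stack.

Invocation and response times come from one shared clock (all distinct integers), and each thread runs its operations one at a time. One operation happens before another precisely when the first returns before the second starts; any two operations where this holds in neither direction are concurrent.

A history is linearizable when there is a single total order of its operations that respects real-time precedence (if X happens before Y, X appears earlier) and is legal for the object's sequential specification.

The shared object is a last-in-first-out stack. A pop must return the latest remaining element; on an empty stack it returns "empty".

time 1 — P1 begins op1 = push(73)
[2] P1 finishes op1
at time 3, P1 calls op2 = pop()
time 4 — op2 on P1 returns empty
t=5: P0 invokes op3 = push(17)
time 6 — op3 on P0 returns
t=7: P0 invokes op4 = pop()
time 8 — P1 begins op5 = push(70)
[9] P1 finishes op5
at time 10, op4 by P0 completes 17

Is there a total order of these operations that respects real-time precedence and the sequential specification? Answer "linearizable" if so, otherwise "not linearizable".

not linearizable

the violation lands at event 4, op2's response at time 4: events 1..3 linearize, events 1..4 do not
exhaustive check: the 2 completed LIFO stack ops admit one real-time order; illegal
one such order, op1, op2, breaks at step 2 where op2 pop() → empty is illegal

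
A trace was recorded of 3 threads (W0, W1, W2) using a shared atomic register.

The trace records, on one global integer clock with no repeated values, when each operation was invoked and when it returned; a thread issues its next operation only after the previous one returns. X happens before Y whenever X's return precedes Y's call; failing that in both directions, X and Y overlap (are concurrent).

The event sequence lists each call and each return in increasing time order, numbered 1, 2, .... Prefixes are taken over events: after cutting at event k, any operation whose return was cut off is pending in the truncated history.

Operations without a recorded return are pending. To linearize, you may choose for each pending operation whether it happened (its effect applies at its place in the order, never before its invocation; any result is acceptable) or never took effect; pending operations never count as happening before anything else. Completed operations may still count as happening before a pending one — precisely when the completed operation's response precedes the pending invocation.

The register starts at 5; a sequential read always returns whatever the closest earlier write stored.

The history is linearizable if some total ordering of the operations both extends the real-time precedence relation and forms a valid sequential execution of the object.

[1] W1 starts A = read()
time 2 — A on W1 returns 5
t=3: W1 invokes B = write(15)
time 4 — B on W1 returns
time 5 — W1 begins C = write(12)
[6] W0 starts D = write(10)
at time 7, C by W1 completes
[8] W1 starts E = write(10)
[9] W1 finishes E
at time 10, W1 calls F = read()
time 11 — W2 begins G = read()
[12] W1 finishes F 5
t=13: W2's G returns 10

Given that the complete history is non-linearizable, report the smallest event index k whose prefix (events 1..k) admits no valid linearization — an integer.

events 1..11 are still linearizable — one witness is A, B, C, D, E:
after step 1 (A read() → 5): value 5
after step 2 (B write(15)): value 15
after step 3 (C write(12)): value 12
after step 4 (D write(10) (pending, included)): value 10
after step 5 (E write(10)): value 10
include event 12 — F responding at 12 — and every candidate order breaks
include/drop combinations of the 2 pending operations (D, G) were all tried; none helps
for example A, B, C, E, F (pending dropped) fails at step 5: F read() → 5 is not legal there

12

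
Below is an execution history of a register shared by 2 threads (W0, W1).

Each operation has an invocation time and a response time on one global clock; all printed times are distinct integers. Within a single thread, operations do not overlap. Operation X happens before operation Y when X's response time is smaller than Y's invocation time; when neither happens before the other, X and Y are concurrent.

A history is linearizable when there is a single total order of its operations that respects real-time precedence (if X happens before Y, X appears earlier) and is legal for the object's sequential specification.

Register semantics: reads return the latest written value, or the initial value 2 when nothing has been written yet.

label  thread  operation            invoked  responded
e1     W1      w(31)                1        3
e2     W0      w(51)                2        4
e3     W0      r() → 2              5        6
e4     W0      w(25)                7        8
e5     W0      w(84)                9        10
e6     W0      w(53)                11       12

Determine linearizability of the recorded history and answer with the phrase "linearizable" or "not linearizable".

not linearizable

prefix check: 1..5 passes, 1..6 fails once e3's time-6 response joins
no legal order exists: 2 real-time-consistent candidates over 3 completed register operations, all rejected
take e1, e2, e3: step 3 already fails, because e3 r() → 2 cannot occur there
take e2, e1, e3: step 3 already fails, because e3 r() → 2 cannot occur there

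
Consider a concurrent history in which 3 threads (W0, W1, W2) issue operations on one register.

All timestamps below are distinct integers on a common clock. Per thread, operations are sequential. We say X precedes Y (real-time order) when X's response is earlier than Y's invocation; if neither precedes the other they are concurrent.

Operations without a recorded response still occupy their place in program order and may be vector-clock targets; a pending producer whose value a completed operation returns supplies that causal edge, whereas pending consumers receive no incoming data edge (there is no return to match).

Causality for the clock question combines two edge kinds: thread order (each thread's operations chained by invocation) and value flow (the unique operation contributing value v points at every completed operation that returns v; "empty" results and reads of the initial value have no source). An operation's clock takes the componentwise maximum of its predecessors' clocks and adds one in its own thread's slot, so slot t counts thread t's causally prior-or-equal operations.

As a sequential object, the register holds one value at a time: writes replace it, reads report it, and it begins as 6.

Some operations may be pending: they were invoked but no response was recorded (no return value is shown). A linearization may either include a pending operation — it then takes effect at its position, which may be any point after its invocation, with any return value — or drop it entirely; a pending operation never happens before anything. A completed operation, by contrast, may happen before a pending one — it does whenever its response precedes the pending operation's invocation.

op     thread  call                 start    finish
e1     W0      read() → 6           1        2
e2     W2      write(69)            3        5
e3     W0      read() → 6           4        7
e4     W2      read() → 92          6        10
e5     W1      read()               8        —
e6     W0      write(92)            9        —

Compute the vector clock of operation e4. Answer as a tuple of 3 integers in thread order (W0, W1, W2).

(3, 0, 2)

e2 (invocation 3): nothing precedes it; W2's component alone gives (0, 0, 1)
e5 (invocation 8): nothing precedes it; W1's component alone gives (0, 1, 0)
e1 (invocation 1): nothing precedes it; W0's component alone gives (1, 0, 0)
merge at e3 (invoked 4): VC(e1)=(1, 0, 0), own-thread bump on W0 → (2, 0, 0)
merge at e6 (invoked 9): VC(e3)=(2, 0, 0), own-thread bump on W0 → (3, 0, 0)
merge at e4 (invoked 6): VC(e2)=(0, 0, 1), VC(e6)=(3, 0, 0), own-thread bump on W2 → (3, 0, 2)
target: VC(e4) = (3, 0, 2)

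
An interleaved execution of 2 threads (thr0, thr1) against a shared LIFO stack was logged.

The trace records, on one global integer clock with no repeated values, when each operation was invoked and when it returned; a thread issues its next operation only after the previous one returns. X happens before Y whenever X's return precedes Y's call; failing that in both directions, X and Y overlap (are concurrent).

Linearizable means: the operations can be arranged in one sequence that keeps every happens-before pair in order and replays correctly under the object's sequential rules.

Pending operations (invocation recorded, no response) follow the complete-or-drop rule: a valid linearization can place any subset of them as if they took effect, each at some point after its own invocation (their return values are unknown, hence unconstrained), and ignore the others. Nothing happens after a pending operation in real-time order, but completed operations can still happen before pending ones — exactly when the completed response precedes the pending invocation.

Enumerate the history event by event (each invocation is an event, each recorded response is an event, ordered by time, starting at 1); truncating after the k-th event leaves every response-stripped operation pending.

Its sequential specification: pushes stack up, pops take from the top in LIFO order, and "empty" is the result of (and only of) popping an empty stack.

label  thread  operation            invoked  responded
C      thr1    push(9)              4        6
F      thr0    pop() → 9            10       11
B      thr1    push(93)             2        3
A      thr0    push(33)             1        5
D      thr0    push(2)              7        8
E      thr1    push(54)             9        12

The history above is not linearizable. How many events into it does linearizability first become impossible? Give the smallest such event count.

a valid linearization of events 1..10 exists, for instance A, B, C, D:
after step 1 (A push(33)): stack <33>
after step 2 (B push(93)): stack <33,93>
after step 3 (C push(9)): stack <33,93,9>
after step 4 (D push(2)): stack <33,93,9,2>
with event 11 included (F responding at time 11), all real-time-consistent orders fail
no completion choice of the 1 pending operation (E) rescues it — every subset was tried
for example A, B, C, D, F (pending dropped) fails at step 5: F pop() → 9 is not legal there
for example B, A, C, D, F (pending dropped) fails at step 5: F pop() → 9 is not legal there

11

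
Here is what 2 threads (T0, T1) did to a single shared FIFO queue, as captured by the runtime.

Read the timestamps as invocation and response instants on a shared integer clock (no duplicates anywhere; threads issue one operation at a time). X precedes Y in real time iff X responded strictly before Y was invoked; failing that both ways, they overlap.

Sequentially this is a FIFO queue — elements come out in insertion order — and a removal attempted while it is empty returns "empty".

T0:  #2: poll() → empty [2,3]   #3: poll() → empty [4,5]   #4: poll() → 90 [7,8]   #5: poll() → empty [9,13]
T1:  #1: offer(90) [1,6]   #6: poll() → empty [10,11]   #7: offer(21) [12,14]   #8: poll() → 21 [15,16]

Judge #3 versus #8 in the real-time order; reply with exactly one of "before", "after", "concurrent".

before

#3 spans [4,5], #8 spans [15,16]
resp(#3)=5 < inv(#8)=15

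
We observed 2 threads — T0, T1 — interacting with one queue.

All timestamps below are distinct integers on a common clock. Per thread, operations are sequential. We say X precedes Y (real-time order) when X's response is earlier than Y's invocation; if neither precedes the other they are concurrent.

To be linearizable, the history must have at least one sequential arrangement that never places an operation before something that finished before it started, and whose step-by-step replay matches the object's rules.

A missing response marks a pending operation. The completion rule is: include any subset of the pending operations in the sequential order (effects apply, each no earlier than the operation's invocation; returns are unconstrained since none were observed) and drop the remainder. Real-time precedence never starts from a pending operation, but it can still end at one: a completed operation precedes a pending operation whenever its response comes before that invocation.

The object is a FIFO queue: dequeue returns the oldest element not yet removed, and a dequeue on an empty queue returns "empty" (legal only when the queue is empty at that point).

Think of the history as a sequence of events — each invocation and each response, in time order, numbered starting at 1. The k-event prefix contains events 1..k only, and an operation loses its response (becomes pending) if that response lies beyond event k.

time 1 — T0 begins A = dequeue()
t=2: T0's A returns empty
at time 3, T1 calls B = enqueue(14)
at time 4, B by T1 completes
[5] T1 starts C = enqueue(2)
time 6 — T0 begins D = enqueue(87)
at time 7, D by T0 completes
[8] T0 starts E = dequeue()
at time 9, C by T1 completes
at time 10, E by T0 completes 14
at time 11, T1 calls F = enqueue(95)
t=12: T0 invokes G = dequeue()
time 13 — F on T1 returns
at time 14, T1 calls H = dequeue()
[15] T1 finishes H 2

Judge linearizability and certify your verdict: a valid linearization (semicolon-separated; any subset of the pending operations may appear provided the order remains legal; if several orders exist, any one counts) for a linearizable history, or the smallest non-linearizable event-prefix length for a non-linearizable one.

step 1: A dequeue() → empty — queue <>
step 2: B enqueue(14) — queue <14>
step 3: C enqueue(2) — queue <14,2>
step 4: D enqueue(87) — queue <14,2,87>
step 5: E dequeue() → 14 — queue <2,87>
step 6: F enqueue(95) — queue <2,87,95>
step 7: H dequeue() → 2 — queue <87,95>

linearizable — witness: A; B; C; D; E; F; H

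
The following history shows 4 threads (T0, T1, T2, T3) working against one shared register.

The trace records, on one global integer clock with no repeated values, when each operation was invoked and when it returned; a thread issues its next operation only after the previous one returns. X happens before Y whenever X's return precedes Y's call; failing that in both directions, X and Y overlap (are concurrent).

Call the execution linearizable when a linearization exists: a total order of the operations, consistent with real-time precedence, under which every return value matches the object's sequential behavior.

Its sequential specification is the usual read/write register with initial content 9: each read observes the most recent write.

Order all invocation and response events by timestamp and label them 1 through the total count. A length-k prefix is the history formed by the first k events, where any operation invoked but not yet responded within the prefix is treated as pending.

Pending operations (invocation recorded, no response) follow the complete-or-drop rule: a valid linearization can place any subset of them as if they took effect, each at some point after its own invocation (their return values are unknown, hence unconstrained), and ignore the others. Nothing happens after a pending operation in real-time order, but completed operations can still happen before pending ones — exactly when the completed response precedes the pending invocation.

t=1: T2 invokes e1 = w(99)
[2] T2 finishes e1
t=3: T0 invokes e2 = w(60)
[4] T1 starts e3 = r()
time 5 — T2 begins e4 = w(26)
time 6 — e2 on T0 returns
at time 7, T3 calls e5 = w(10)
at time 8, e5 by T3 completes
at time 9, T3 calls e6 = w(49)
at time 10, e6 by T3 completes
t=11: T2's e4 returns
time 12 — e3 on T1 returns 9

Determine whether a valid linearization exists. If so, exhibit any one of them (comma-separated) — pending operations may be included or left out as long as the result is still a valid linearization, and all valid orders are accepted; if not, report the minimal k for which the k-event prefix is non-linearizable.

not linearizable — minimal violating prefix: 12 events

events 1..11 are fine; event 12 — the response of e3 at time 12 — makes the prefix non-linearizable
checked exhaustively: 20 real-time-consistent orders of 6 completed operations, zero legal register replays
e.g. e1, e2, e3, e4, e5, e6: illegal at step 3, since e3 r() → 9 cannot apply there
e.g. e1, e2, e3, e5, e4, e6: illegal at step 3, since e3 r() → 9 cannot apply there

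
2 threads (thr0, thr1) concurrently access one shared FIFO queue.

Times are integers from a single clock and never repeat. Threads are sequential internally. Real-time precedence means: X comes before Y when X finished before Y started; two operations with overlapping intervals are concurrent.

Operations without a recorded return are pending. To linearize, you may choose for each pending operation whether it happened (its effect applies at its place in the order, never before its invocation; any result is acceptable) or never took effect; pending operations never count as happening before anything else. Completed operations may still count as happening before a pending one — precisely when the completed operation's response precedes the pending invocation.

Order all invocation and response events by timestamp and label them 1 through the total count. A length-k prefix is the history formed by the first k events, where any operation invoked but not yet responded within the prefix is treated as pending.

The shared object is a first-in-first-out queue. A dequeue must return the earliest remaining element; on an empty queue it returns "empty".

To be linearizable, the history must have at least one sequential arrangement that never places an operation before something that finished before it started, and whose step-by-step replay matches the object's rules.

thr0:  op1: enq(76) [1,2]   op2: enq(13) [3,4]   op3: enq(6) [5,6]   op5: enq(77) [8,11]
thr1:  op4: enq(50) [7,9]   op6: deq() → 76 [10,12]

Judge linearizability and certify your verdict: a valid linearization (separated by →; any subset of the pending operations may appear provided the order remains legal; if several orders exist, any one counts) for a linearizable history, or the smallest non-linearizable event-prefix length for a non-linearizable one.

linearizable — witness: op1 → op2 → op3 → op4 → op5 → op6

step 1: op1 enq(76) — queue <76>
step 2: op2 enq(13) — queue <76,13>
step 3: op3 enq(6) — queue <76,13,6>
step 4: op4 enq(50) — queue <76,13,6,50>
step 5: op5 enq(77) — queue <76,13,6,50,77>
step 6: op6 deq() → 76 — queue <13,6,50,77>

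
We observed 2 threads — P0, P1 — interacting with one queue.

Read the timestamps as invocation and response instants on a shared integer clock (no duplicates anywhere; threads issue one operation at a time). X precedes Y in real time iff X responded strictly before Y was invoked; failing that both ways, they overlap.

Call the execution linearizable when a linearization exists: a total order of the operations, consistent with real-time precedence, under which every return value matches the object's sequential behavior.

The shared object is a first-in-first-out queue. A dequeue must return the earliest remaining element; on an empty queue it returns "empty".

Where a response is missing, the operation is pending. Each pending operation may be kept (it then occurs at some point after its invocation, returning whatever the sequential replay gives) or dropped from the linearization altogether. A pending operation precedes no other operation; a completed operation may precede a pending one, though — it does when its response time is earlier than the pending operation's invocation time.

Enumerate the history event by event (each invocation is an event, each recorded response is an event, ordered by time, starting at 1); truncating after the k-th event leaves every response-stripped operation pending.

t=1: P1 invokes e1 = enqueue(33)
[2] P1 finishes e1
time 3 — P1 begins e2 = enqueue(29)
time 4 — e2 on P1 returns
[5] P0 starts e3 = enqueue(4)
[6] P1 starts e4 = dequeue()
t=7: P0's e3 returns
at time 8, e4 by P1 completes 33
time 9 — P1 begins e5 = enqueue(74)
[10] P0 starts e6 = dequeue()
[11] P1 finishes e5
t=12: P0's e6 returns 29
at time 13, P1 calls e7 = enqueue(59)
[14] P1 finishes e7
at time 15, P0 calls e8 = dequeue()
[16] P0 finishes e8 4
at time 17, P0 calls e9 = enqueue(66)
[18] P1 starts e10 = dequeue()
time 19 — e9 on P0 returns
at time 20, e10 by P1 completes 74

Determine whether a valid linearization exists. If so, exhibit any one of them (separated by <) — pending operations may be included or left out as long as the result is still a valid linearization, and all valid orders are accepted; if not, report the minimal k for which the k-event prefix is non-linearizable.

after step 1 (e1 enqueue(33)): queue <33>
after step 2 (e2 enqueue(29)): queue <33,29>
after step 3 (e3 enqueue(4)): queue <33,29,4>
after step 4 (e4 dequeue() → 33): queue <29,4>
after step 5 (e5 enqueue(74)): queue <29,4,74>
after step 6 (e6 dequeue() → 29): queue <4,74>
after step 7 (e7 enqueue(59)): queue <4,74,59>
after step 8 (e8 dequeue() → 4): queue <74,59>
after step 9 (e9 enqueue(66)): queue <74,59,66>
after step 10 (e10 dequeue() → 74): queue <59,66>

linearizable — witness: e1 < e2 < e3 < e4 < e5 < e6 < e7 < e8 < e9 < e10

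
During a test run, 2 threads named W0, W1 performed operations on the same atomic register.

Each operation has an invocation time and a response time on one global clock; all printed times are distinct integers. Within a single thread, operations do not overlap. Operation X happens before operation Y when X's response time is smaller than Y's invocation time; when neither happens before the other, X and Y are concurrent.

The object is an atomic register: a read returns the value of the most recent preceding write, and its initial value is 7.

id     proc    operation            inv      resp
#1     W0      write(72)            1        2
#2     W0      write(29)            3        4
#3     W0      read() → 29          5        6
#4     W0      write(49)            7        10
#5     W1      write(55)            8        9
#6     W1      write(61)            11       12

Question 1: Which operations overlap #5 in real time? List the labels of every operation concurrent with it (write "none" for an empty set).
#4

concurrent with #5 ([8,9]): every op whose interval crosses 8..9
#1 [1,2]: before
#2 [3,4]: before
#3 [5,6]: before
#4 [7,10]: concurrent
#6 [11,12]: after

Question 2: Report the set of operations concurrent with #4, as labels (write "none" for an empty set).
#5

#4 spans [7,10]; an op avoiding the whole window 7..10 is ordered, any other is concurrent
#1 [1,2]: before
#2 [3,4]: before
#3 [5,6]: before
#5 [8,9]: concurrent
#6 [11,12]: after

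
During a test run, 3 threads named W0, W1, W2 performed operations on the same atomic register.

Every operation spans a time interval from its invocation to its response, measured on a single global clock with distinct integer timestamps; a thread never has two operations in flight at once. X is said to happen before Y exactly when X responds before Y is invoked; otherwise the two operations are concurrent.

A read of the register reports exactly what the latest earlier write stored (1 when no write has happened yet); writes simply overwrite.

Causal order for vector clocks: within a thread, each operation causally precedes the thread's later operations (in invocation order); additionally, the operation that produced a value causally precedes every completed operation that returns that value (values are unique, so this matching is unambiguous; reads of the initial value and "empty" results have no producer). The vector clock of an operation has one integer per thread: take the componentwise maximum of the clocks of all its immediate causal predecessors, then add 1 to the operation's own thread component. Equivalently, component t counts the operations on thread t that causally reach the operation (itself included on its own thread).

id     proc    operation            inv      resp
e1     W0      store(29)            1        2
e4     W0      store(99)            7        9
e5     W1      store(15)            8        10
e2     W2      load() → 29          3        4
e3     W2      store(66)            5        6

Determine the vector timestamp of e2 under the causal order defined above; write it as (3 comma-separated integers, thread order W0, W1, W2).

VC(e5, invoked at 8): no causal predecessors; +1 on W1 → (0, 1, 0)
VC(e1, invoked at 1): no causal predecessors; +1 on W0 → (1, 0, 0)
VC(e2, invoked at 3): max of VC(e1)=(1, 0, 0), then +1 on thread W2 → (1, 0, 1)
VC(e4, invoked at 7): max of VC(e1)=(1, 0, 0), then +1 on thread W0 → (2, 0, 0)
VC(e3, invoked at 5): max of VC(e2)=(1, 0, 1), then +1 on thread W2 → (1, 0, 2)
target: VC(e2) = (1, 0, 1)

(1, 0, 1)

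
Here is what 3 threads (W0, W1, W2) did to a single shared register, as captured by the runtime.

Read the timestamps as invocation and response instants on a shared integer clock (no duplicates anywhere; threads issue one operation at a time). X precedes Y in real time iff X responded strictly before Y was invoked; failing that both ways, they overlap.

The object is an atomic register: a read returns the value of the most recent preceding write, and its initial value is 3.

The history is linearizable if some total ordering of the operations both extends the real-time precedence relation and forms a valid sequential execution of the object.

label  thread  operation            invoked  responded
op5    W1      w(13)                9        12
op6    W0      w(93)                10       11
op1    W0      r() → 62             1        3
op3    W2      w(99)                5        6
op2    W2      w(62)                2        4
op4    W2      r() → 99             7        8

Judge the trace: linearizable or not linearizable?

witness order: op2, op1, op3, op4, op5, op6
step 1: op2 w(62) — value 62
step 2: op1 r() → 62 — value 62
step 3: op3 w(99) — value 99
step 4: op4 r() → 99 — value 99
step 5: op5 w(13) — value 13
step 6: op6 w(93) — value 93

linearizable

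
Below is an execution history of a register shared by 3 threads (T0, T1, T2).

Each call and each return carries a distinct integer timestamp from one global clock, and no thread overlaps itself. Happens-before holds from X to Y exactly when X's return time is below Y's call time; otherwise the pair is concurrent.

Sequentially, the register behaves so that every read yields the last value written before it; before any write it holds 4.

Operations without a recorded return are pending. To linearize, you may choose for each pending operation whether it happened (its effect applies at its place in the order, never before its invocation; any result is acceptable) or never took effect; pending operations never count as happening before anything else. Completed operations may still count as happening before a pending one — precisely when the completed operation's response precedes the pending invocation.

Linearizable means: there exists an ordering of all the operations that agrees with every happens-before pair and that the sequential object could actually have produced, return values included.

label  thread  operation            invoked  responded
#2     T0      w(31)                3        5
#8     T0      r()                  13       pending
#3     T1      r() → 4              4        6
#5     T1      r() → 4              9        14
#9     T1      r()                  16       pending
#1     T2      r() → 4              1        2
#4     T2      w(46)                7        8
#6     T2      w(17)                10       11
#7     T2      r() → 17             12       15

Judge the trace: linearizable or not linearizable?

not linearizable

events 1..13 are fine; event 14 — the response of #5 at time 14 — makes the prefix non-linearizable
4 orders of the 6 completed register ops respect real time; none is legal
no escape via the 2 pending operations (#7, #8): every completion choice fails
one such order, #1, #2, #3, #4, #5, #6 (pending dropped), breaks at step 3 where #3 r() → 4 is illegal
one such order, #1, #2, #3, #4, #6, #5 (pending dropped), breaks at step 3 where #3 r() → 4 is illegal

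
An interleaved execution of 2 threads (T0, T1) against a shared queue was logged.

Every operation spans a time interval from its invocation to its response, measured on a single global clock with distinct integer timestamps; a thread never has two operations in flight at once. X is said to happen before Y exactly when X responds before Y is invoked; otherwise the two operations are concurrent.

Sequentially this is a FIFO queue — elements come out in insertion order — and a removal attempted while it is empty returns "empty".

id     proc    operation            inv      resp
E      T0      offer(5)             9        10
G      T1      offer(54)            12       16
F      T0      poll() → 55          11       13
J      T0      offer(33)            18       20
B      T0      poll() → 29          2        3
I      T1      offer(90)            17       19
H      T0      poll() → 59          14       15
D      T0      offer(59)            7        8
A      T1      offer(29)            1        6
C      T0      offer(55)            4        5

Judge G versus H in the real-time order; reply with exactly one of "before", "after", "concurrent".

concurrent

G spans [12,16], H spans [14,15]
the intervals overlap in both directions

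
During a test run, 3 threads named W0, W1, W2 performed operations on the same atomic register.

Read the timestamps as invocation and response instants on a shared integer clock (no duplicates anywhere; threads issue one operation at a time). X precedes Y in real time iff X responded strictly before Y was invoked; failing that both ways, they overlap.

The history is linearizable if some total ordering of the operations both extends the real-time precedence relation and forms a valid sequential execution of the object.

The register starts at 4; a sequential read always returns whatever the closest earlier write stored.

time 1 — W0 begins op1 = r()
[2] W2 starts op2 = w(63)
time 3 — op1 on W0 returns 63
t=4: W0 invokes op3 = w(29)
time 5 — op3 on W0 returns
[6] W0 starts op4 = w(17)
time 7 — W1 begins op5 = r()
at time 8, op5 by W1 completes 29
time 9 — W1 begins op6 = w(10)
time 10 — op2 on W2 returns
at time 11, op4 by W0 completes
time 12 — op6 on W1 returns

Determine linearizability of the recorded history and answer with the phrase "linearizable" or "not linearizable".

one valid linearization: op2, op1, op3, op5, op4, op6
step 1: op2 w(63) — value 63
step 2: op1 r() → 63 — value 63
step 3: op3 w(29) — value 29
step 4: op5 r() → 29 — value 29
step 5: op4 w(17) — value 17
step 6: op6 w(10) — value 10

linearizable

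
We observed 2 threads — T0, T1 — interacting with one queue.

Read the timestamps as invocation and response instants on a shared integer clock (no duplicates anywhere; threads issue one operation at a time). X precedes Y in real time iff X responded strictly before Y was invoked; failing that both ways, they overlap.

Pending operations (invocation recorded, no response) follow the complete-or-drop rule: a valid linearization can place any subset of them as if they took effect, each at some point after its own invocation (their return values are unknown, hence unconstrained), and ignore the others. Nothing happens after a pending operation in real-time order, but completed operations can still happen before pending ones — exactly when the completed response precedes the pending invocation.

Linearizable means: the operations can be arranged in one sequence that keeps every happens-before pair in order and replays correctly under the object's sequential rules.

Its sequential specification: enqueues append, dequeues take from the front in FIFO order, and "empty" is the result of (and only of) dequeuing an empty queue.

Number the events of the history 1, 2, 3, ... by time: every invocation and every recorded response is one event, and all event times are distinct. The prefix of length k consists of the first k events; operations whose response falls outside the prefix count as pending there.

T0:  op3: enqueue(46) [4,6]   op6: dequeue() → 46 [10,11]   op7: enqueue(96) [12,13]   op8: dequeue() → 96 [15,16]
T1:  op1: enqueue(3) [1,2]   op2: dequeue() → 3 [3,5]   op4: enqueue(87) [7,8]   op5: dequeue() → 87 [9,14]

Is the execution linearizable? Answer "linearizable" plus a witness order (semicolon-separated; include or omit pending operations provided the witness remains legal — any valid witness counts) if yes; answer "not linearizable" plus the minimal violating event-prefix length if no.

1. op1 enqueue(3), leaving queue <3>
2. op2 dequeue() → 3, leaving queue <>
3. op3 enqueue(46), leaving queue <46>
4. op4 enqueue(87), leaving queue <46,87>
5. op6 dequeue() → 46, leaving queue <87>
6. op5 dequeue() → 87, leaving queue <>
7. op7 enqueue(96), leaving queue <96>
8. op8 dequeue() → 96, leaving queue <>

linearizable — witness: op1; op2; op3; op4; op6; op5; op7; op8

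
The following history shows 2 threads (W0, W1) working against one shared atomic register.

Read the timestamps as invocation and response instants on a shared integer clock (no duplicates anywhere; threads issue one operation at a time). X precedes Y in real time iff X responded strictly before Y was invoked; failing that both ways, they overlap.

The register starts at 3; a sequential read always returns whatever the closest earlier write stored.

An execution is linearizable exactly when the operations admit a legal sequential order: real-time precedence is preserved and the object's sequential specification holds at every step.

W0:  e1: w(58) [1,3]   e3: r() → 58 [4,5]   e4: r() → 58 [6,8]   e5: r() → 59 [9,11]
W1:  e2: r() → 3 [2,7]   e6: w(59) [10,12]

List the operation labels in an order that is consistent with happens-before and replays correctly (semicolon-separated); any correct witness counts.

1. e2 r() → 3, leaving value 3
2. e1 w(58), leaving value 58
3. e3 r() → 58, leaving value 58
4. e4 r() → 58, leaving value 58
5. e6 w(59), leaving value 59
6. e5 r() → 59, leaving value 59

e2; e1; e3; e4; e6; e5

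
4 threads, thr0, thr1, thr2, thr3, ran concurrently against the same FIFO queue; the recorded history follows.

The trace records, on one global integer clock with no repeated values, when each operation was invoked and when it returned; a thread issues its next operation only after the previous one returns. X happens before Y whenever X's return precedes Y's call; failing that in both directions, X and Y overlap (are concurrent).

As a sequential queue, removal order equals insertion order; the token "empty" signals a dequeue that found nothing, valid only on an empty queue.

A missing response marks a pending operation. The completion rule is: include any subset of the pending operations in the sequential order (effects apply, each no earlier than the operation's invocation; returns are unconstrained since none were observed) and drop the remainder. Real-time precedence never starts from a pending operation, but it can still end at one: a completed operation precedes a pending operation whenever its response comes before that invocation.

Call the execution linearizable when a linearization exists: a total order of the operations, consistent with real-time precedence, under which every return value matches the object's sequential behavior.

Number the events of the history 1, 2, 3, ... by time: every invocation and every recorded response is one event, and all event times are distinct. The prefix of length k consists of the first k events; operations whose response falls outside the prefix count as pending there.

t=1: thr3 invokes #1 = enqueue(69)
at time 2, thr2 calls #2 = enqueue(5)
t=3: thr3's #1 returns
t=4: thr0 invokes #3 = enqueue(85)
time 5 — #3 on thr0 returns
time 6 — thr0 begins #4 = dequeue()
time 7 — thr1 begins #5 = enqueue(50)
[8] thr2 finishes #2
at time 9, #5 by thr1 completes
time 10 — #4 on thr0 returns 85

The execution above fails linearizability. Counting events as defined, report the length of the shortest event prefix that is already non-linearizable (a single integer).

10

events 1..9 are linearizable; a witness order is #1, #2, #3, #4, #5:
1. #1 enqueue(69), leaving queue <69>
2. #2 enqueue(5), leaving queue <69,5>
3. #3 enqueue(85), leaving queue <69,5,85>
4. #4 dequeue() (pending, included), leaving queue <5,85>
5. #5 enqueue(50), leaving queue <5,85,50>
once event 10 joins (#4's response, time 10), exhaustive search finds no witness
e.g. #1, #2, #3, #4, #5: illegal at step 4, since #4 dequeue() → 85 cannot apply there
e.g. #1, #2, #3, #5, #4: illegal at step 5, since #4 dequeue() → 85 cannot apply there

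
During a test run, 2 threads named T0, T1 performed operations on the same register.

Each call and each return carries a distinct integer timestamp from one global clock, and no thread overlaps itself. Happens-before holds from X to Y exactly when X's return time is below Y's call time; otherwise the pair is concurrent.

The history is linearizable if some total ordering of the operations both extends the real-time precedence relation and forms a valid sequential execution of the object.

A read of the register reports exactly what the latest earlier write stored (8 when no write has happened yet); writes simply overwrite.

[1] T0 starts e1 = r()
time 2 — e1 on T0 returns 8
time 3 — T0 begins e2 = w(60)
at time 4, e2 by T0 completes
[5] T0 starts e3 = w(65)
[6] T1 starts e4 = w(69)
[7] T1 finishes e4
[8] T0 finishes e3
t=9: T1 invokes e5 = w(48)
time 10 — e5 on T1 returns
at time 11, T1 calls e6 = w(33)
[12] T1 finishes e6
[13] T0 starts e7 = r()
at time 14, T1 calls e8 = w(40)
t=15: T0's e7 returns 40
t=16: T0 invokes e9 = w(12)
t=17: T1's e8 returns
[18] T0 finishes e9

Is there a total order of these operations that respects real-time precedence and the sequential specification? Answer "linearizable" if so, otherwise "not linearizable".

linearizable

witness order: e1, e2, e3, e4, e5, e6, e8, e7, e9
after step 1 (e1 r() → 8): value 8
after step 2 (e2 w(60)): value 60
after step 3 (e3 w(65)): value 65
after step 4 (e4 w(69)): value 69
after step 5 (e5 w(48)): value 48
after step 6 (e6 w(33)): value 33
after step 7 (e8 w(40)): value 40
after step 8 (e7 r() → 40): value 40
after step 9 (e9 w(12)): value 12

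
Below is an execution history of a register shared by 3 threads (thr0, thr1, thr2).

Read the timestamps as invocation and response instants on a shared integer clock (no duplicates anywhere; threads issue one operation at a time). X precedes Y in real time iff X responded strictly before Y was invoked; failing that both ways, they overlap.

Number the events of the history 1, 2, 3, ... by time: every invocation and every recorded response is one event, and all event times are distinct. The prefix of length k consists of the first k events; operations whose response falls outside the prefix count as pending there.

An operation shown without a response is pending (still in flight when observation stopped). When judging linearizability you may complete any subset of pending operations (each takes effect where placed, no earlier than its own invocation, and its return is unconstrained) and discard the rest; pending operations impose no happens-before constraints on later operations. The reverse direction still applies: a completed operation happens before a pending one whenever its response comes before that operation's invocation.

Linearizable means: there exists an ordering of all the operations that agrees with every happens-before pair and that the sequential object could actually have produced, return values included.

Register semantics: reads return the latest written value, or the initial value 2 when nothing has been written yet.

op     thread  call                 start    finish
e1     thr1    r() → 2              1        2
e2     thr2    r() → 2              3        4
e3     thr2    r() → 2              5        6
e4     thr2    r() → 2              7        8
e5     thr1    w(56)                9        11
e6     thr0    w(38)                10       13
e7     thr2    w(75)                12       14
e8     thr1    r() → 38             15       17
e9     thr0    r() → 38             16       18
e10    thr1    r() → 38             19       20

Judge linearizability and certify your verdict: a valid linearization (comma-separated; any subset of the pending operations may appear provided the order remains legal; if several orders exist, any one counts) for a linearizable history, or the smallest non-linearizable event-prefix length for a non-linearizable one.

after step 1 (e1 r() → 2): value 2
after step 2 (e2 r() → 2): value 2
after step 3 (e3 r() → 2): value 2
after step 4 (e4 r() → 2): value 2
after step 5 (e5 w(56)): value 56
after step 6 (e7 w(75)): value 75
after step 7 (e6 w(38)): value 38
after step 8 (e8 r() → 38): value 38
after step 9 (e9 r() → 38): value 38
after step 10 (e10 r() → 38): value 38

linearizable — witness: e1, e2, e3, e4, e5, e7, e6, e8, e9, e10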